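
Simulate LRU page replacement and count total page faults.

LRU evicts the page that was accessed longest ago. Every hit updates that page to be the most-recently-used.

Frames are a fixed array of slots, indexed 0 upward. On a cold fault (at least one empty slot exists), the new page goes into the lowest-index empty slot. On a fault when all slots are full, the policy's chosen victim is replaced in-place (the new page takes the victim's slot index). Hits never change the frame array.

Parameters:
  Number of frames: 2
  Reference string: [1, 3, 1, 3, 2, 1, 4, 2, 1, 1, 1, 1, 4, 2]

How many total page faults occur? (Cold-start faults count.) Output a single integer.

Step 0: ref 1 → FAULT, frames=[1,-]
Step 1: ref 3 → FAULT, frames=[1,3]
Step 2: ref 1 → HIT, frames=[1,3]
Step 3: ref 3 → HIT, frames=[1,3]
Step 4: ref 2 → FAULT (evict 1), frames=[2,3]
Step 5: ref 1 → FAULT (evict 3), frames=[2,1]
Step 6: ref 4 → FAULT (evict 2), frames=[4,1]
Step 7: ref 2 → FAULT (evict 1), frames=[4,2]
Step 8: ref 1 → FAULT (evict 4), frames=[1,2]
Step 9: ref 1 → HIT, frames=[1,2]
Step 10: ref 1 → HIT, frames=[1,2]
Step 11: ref 1 → HIT, frames=[1,2]
Step 12: ref 4 → FAULT (evict 2), frames=[1,4]
Step 13: ref 2 → FAULT (evict 1), frames=[2,4]
Total faults: 9

Answer: 9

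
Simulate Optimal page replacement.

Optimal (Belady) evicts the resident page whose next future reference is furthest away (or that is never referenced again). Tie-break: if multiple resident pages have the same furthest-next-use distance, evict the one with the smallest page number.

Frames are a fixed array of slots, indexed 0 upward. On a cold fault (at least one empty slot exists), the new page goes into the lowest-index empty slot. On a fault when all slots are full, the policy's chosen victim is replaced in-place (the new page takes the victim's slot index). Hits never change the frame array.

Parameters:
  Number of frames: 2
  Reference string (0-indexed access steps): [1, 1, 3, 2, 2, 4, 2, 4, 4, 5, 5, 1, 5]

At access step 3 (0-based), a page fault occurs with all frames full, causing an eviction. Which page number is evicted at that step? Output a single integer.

Answer: 3

Derivation:
Step 0: ref 1 -> FAULT, frames=[1,-]
Step 1: ref 1 -> HIT, frames=[1,-]
Step 2: ref 3 -> FAULT, frames=[1,3]
Step 3: ref 2 -> FAULT, evict 3, frames=[1,2]
At step 3: evicted page 3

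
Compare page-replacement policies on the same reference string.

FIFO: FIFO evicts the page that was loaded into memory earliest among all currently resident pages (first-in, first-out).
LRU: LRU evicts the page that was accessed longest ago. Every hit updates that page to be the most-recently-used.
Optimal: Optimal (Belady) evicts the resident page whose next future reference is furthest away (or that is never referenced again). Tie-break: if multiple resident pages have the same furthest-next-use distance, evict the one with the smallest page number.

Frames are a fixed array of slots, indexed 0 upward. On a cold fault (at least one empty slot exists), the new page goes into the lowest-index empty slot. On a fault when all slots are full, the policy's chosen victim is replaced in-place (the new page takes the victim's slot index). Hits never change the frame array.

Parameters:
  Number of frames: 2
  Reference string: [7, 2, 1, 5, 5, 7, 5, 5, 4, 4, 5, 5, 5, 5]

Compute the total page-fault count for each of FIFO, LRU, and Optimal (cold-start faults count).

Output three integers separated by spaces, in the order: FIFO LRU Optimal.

--- FIFO ---
  step 0: ref 7 -> FAULT, frames=[7,-] (faults so far: 1)
  step 1: ref 2 -> FAULT, frames=[7,2] (faults so far: 2)
  step 2: ref 1 -> FAULT, evict 7, frames=[1,2] (faults so far: 3)
  step 3: ref 5 -> FAULT, evict 2, frames=[1,5] (faults so far: 4)
  step 4: ref 5 -> HIT, frames=[1,5] (faults so far: 4)
  step 5: ref 7 -> FAULT, evict 1, frames=[7,5] (faults so far: 5)
  step 6: ref 5 -> HIT, frames=[7,5] (faults so far: 5)
  step 7: ref 5 -> HIT, frames=[7,5] (faults so far: 5)
  step 8: ref 4 -> FAULT, evict 5, frames=[7,4] (faults so far: 6)
  step 9: ref 4 -> HIT, frames=[7,4] (faults so far: 6)
  step 10: ref 5 -> FAULT, evict 7, frames=[5,4] (faults so far: 7)
  step 11: ref 5 -> HIT, frames=[5,4] (faults so far: 7)
  step 12: ref 5 -> HIT, frames=[5,4] (faults so far: 7)
  step 13: ref 5 -> HIT, frames=[5,4] (faults so far: 7)
  FIFO total faults: 7
--- LRU ---
  step 0: ref 7 -> FAULT, frames=[7,-] (faults so far: 1)
  step 1: ref 2 -> FAULT, frames=[7,2] (faults so far: 2)
  step 2: ref 1 -> FAULT, evict 7, frames=[1,2] (faults so far: 3)
  step 3: ref 5 -> FAULT, evict 2, frames=[1,5] (faults so far: 4)
  step 4: ref 5 -> HIT, frames=[1,5] (faults so far: 4)
  step 5: ref 7 -> FAULT, evict 1, frames=[7,5] (faults so far: 5)
  step 6: ref 5 -> HIT, frames=[7,5] (faults so far: 5)
  step 7: ref 5 -> HIT, frames=[7,5] (faults so far: 5)
  step 8: ref 4 -> FAULT, evict 7, frames=[4,5] (faults so far: 6)
  step 9: ref 4 -> HIT, frames=[4,5] (faults so far: 6)
  step 10: ref 5 -> HIT, frames=[4,5] (faults so far: 6)
  step 11: ref 5 -> HIT, frames=[4,5] (faults so far: 6)
  step 12: ref 5 -> HIT, frames=[4,5] (faults so far: 6)
  step 13: ref 5 -> HIT, frames=[4,5] (faults so far: 6)
  LRU total faults: 6
--- Optimal ---
  step 0: ref 7 -> FAULT, frames=[7,-] (faults so far: 1)
  step 1: ref 2 -> FAULT, frames=[7,2] (faults so far: 2)
  step 2: ref 1 -> FAULT, evict 2, frames=[7,1] (faults so far: 3)
  step 3: ref 5 -> FAULT, evict 1, frames=[7,5] (faults so far: 4)
  step 4: ref 5 -> HIT, frames=[7,5] (faults so far: 4)
  step 5: ref 7 -> HIT, frames=[7,5] (faults so far: 4)
  step 6: ref 5 -> HIT, frames=[7,5] (faults so far: 4)
  step 7: ref 5 -> HIT, frames=[7,5] (faults so far: 4)
  step 8: ref 4 -> FAULT, evict 7, frames=[4,5] (faults so far: 5)
  step 9: ref 4 -> HIT, frames=[4,5] (faults so far: 5)
  step 10: ref 5 -> HIT, frames=[4,5] (faults so far: 5)
  step 11: ref 5 -> HIT, frames=[4,5] (faults so far: 5)
  step 12: ref 5 -> HIT, frames=[4,5] (faults so far: 5)
  step 13: ref 5 -> HIT, frames=[4,5] (faults so far: 5)
  Optimal total faults: 5

Answer: 7 6 5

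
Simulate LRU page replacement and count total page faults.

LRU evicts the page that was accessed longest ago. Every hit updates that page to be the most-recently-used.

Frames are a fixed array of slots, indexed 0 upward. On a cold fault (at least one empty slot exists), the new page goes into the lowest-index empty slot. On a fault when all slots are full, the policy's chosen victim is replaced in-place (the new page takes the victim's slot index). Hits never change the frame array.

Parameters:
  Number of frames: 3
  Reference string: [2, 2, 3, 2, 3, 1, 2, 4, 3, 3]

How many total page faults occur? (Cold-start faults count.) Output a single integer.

Answer: 5

Derivation:
Step 0: ref 2 → FAULT, frames=[2,-,-]
Step 1: ref 2 → HIT, frames=[2,-,-]
Step 2: ref 3 → FAULT, frames=[2,3,-]
Step 3: ref 2 → HIT, frames=[2,3,-]
Step 4: ref 3 → HIT, frames=[2,3,-]
Step 5: ref 1 → FAULT, frames=[2,3,1]
Step 6: ref 2 → HIT, frames=[2,3,1]
Step 7: ref 4 → FAULT (evict 3), frames=[2,4,1]
Step 8: ref 3 → FAULT (evict 1), frames=[2,4,3]
Step 9: ref 3 → HIT, frames=[2,4,3]
Total faults: 5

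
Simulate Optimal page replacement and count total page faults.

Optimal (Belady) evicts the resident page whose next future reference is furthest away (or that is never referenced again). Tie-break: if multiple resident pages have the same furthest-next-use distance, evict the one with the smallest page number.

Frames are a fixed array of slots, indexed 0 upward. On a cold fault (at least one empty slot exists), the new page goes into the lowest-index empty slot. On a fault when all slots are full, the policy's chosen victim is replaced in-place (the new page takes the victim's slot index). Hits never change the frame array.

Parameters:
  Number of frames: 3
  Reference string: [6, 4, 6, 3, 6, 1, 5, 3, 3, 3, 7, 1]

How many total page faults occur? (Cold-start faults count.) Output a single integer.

Step 0: ref 6 → FAULT, frames=[6,-,-]
Step 1: ref 4 → FAULT, frames=[6,4,-]
Step 2: ref 6 → HIT, frames=[6,4,-]
Step 3: ref 3 → FAULT, frames=[6,4,3]
Step 4: ref 6 → HIT, frames=[6,4,3]
Step 5: ref 1 → FAULT (evict 4), frames=[6,1,3]
Step 6: ref 5 → FAULT (evict 6), frames=[5,1,3]
Step 7: ref 3 → HIT, frames=[5,1,3]
Step 8: ref 3 → HIT, frames=[5,1,3]
Step 9: ref 3 → HIT, frames=[5,1,3]
Step 10: ref 7 → FAULT (evict 3), frames=[5,1,7]
Step 11: ref 1 → HIT, frames=[5,1,7]
Total faults: 6

Answer: 6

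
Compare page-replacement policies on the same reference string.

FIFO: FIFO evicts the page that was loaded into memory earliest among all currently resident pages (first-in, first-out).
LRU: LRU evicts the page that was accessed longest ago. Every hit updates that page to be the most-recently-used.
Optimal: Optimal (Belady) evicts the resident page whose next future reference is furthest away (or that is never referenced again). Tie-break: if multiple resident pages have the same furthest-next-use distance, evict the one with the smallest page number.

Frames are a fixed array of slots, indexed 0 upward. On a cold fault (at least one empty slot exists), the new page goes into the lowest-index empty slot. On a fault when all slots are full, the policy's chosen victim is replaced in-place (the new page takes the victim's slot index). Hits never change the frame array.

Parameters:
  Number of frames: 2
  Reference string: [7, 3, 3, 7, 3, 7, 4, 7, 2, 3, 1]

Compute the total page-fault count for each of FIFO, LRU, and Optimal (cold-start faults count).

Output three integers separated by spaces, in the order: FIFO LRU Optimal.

--- FIFO ---
  step 0: ref 7 -> FAULT, frames=[7,-] (faults so far: 1)
  step 1: ref 3 -> FAULT, frames=[7,3] (faults so far: 2)
  step 2: ref 3 -> HIT, frames=[7,3] (faults so far: 2)
  step 3: ref 7 -> HIT, frames=[7,3] (faults so far: 2)
  step 4: ref 3 -> HIT, frames=[7,3] (faults so far: 2)
  step 5: ref 7 -> HIT, frames=[7,3] (faults so far: 2)
  step 6: ref 4 -> FAULT, evict 7, frames=[4,3] (faults so far: 3)
  step 7: ref 7 -> FAULT, evict 3, frames=[4,7] (faults so far: 4)
  step 8: ref 2 -> FAULT, evict 4, frames=[2,7] (faults so far: 5)
  step 9: ref 3 -> FAULT, evict 7, frames=[2,3] (faults so far: 6)
  step 10: ref 1 -> FAULT, evict 2, frames=[1,3] (faults so far: 7)
  FIFO total faults: 7
--- LRU ---
  step 0: ref 7 -> FAULT, frames=[7,-] (faults so far: 1)
  step 1: ref 3 -> FAULT, frames=[7,3] (faults so far: 2)
  step 2: ref 3 -> HIT, frames=[7,3] (faults so far: 2)
  step 3: ref 7 -> HIT, frames=[7,3] (faults so far: 2)
  step 4: ref 3 -> HIT, frames=[7,3] (faults so far: 2)
  step 5: ref 7 -> HIT, frames=[7,3] (faults so far: 2)
  step 6: ref 4 -> FAULT, evict 3, frames=[7,4] (faults so far: 3)
  step 7: ref 7 -> HIT, frames=[7,4] (faults so far: 3)
  step 8: ref 2 -> FAULT, evict 4, frames=[7,2] (faults so far: 4)
  step 9: ref 3 -> FAULT, evict 7, frames=[3,2] (faults so far: 5)
  step 10: ref 1 -> FAULT, evict 2, frames=[3,1] (faults so far: 6)
  LRU total faults: 6
--- Optimal ---
  step 0: ref 7 -> FAULT, frames=[7,-] (faults so far: 1)
  step 1: ref 3 -> FAULT, frames=[7,3] (faults so far: 2)
  step 2: ref 3 -> HIT, frames=[7,3] (faults so far: 2)
  step 3: ref 7 -> HIT, frames=[7,3] (faults so far: 2)
  step 4: ref 3 -> HIT, frames=[7,3] (faults so far: 2)
  step 5: ref 7 -> HIT, frames=[7,3] (faults so far: 2)
  step 6: ref 4 -> FAULT, evict 3, frames=[7,4] (faults so far: 3)
  step 7: ref 7 -> HIT, frames=[7,4] (faults so far: 3)
  step 8: ref 2 -> FAULT, evict 4, frames=[7,2] (faults so far: 4)
  step 9: ref 3 -> FAULT, evict 2, frames=[7,3] (faults so far: 5)
  step 10: ref 1 -> FAULT, evict 3, frames=[7,1] (faults so far: 6)
  Optimal total faults: 6

Answer: 7 6 6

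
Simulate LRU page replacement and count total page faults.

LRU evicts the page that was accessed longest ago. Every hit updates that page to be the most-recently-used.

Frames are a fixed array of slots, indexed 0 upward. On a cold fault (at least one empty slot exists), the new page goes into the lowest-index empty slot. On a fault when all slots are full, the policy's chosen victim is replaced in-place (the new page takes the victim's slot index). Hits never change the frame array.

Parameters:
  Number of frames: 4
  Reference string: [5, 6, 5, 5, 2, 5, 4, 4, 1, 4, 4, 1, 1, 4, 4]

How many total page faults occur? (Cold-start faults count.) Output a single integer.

Answer: 5

Derivation:
Step 0: ref 5 → FAULT, frames=[5,-,-,-]
Step 1: ref 6 → FAULT, frames=[5,6,-,-]
Step 2: ref 5 → HIT, frames=[5,6,-,-]
Step 3: ref 5 → HIT, frames=[5,6,-,-]
Step 4: ref 2 → FAULT, frames=[5,6,2,-]
Step 5: ref 5 → HIT, frames=[5,6,2,-]
Step 6: ref 4 → FAULT, frames=[5,6,2,4]
Step 7: ref 4 → HIT, frames=[5,6,2,4]
Step 8: ref 1 → FAULT (evict 6), frames=[5,1,2,4]
Step 9: ref 4 → HIT, frames=[5,1,2,4]
Step 10: ref 4 → HIT, frames=[5,1,2,4]
Step 11: ref 1 → HIT, frames=[5,1,2,4]
Step 12: ref 1 → HIT, frames=[5,1,2,4]
Step 13: ref 4 → HIT, frames=[5,1,2,4]
Step 14: ref 4 → HIT, frames=[5,1,2,4]
Total faults: 5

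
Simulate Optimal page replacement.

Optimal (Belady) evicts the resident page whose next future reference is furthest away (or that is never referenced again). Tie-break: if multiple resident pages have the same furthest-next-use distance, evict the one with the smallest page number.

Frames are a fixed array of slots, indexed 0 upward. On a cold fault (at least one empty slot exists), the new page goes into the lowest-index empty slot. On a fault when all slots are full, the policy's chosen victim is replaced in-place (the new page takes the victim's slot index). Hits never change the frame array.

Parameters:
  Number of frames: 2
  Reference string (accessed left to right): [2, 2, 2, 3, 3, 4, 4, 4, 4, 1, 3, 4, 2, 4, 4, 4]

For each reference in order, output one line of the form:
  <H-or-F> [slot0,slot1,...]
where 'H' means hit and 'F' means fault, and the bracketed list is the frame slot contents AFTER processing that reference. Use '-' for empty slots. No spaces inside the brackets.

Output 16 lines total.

F [2,-]
H [2,-]
H [2,-]
F [2,3]
H [2,3]
F [4,3]
H [4,3]
H [4,3]
H [4,3]
F [1,3]
H [1,3]
F [4,3]
F [4,2]
H [4,2]
H [4,2]
H [4,2]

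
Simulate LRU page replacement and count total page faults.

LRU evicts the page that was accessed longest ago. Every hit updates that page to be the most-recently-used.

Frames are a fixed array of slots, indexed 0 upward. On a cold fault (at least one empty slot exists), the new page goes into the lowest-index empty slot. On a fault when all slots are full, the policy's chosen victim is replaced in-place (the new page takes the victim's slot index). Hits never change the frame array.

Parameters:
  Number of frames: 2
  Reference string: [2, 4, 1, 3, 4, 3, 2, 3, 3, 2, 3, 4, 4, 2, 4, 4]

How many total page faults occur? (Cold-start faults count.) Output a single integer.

Step 0: ref 2 → FAULT, frames=[2,-]
Step 1: ref 4 → FAULT, frames=[2,4]
Step 2: ref 1 → FAULT (evict 2), frames=[1,4]
Step 3: ref 3 → FAULT (evict 4), frames=[1,3]
Step 4: ref 4 → FAULT (evict 1), frames=[4,3]
Step 5: ref 3 → HIT, frames=[4,3]
Step 6: ref 2 → FAULT (evict 4), frames=[2,3]
Step 7: ref 3 → HIT, frames=[2,3]
Step 8: ref 3 → HIT, frames=[2,3]
Step 9: ref 2 → HIT, frames=[2,3]
Step 10: ref 3 → HIT, frames=[2,3]
Step 11: ref 4 → FAULT (evict 2), frames=[4,3]
Step 12: ref 4 → HIT, frames=[4,3]
Step 13: ref 2 → FAULT (evict 3), frames=[4,2]
Step 14: ref 4 → HIT, frames=[4,2]
Step 15: ref 4 → HIT, frames=[4,2]
Total faults: 8

Answer: 8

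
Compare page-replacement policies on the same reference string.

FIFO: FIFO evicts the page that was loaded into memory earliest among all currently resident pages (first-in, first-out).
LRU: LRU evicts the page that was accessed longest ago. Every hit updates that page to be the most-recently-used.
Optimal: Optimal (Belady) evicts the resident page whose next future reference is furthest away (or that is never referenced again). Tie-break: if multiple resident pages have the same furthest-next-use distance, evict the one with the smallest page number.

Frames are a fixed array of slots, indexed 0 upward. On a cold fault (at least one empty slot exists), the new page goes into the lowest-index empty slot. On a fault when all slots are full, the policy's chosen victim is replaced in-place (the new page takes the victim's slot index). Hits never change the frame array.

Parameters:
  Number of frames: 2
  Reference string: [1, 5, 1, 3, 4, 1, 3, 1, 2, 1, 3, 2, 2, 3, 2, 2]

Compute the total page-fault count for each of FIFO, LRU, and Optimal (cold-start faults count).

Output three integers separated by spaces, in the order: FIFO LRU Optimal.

Answer: 10 9 7

Derivation:
--- FIFO ---
  step 0: ref 1 -> FAULT, frames=[1,-] (faults so far: 1)
  step 1: ref 5 -> FAULT, frames=[1,5] (faults so far: 2)
  step 2: ref 1 -> HIT, frames=[1,5] (faults so far: 2)
  step 3: ref 3 -> FAULT, evict 1, frames=[3,5] (faults so far: 3)
  step 4: ref 4 -> FAULT, evict 5, frames=[3,4] (faults so far: 4)
  step 5: ref 1 -> FAULT, evict 3, frames=[1,4] (faults so far: 5)
  step 6: ref 3 -> FAULT, evict 4, frames=[1,3] (faults so far: 6)
  step 7: ref 1 -> HIT, frames=[1,3] (faults so far: 6)
  step 8: ref 2 -> FAULT, evict 1, frames=[2,3] (faults so far: 7)
  step 9: ref 1 -> FAULT, evict 3, frames=[2,1] (faults so far: 8)
  step 10: ref 3 -> FAULT, evict 2, frames=[3,1] (faults so far: 9)
  step 11: ref 2 -> FAULT, evict 1, frames=[3,2] (faults so far: 10)
  step 12: ref 2 -> HIT, frames=[3,2] (faults so far: 10)
  step 13: ref 3 -> HIT, frames=[3,2] (faults so far: 10)
  step 14: ref 2 -> HIT, frames=[3,2] (faults so far: 10)
  step 15: ref 2 -> HIT, frames=[3,2] (faults so far: 10)
  FIFO total faults: 10
--- LRU ---
  step 0: ref 1 -> FAULT, frames=[1,-] (faults so far: 1)
  step 1: ref 5 -> FAULT, frames=[1,5] (faults so far: 2)
  step 2: ref 1 -> HIT, frames=[1,5] (faults so far: 2)
  step 3: ref 3 -> FAULT, evict 5, frames=[1,3] (faults so far: 3)
  step 4: ref 4 -> FAULT, evict 1, frames=[4,3] (faults so far: 4)
  step 5: ref 1 -> FAULT, evict 3, frames=[4,1] (faults so far: 5)
  step 6: ref 3 -> FAULT, evict 4, frames=[3,1] (faults so far: 6)
  step 7: ref 1 -> HIT, frames=[3,1] (faults so far: 6)
  step 8: ref 2 -> FAULT, evict 3, frames=[2,1] (faults so far: 7)
  step 9: ref 1 -> HIT, frames=[2,1] (faults so far: 7)
  step 10: ref 3 -> FAULT, evict 2, frames=[3,1] (faults so far: 8)
  step 11: ref 2 -> FAULT, evict 1, frames=[3,2] (faults so far: 9)
  step 12: ref 2 -> HIT, frames=[3,2] (faults so far: 9)
  step 13: ref 3 -> HIT, frames=[3,2] (faults so far: 9)
  step 14: ref 2 -> HIT, frames=[3,2] (faults so far: 9)
  step 15: ref 2 -> HIT, frames=[3,2] (faults so far: 9)
  LRU total faults: 9
--- Optimal ---
  step 0: ref 1 -> FAULT, frames=[1,-] (faults so far: 1)
  step 1: ref 5 -> FAULT, frames=[1,5] (faults so far: 2)
  step 2: ref 1 -> HIT, frames=[1,5] (faults so far: 2)
  step 3: ref 3 -> FAULT, evict 5, frames=[1,3] (faults so far: 3)
  step 4: ref 4 -> FAULT, evict 3, frames=[1,4] (faults so far: 4)
  step 5: ref 1 -> HIT, frames=[1,4] (faults so far: 4)
  step 6: ref 3 -> FAULT, evict 4, frames=[1,3] (faults so far: 5)
  step 7: ref 1 -> HIT, frames=[1,3] (faults so far: 5)
  step 8: ref 2 -> FAULT, evict 3, frames=[1,2] (faults so far: 6)
  step 9: ref 1 -> HIT, frames=[1,2] (faults so far: 6)
  step 10: ref 3 -> FAULT, evict 1, frames=[3,2] (faults so far: 7)
  step 11: ref 2 -> HIT, frames=[3,2] (faults so far: 7)
  step 12: ref 2 -> HIT, frames=[3,2] (faults so far: 7)
  step 13: ref 3 -> HIT, frames=[3,2] (faults so far: 7)
  step 14: ref 2 -> HIT, frames=[3,2] (faults so far: 7)
  step 15: ref 2 -> HIT, frames=[3,2] (faults so far: 7)
  Optimal total faults: 7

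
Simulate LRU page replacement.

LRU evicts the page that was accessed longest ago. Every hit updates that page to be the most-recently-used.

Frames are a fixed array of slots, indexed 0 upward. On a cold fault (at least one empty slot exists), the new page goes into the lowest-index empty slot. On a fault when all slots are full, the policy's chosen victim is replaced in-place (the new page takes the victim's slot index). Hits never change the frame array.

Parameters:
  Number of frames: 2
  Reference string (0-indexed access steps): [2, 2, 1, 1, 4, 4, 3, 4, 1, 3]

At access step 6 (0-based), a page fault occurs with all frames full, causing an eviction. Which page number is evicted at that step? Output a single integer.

Step 0: ref 2 -> FAULT, frames=[2,-]
Step 1: ref 2 -> HIT, frames=[2,-]
Step 2: ref 1 -> FAULT, frames=[2,1]
Step 3: ref 1 -> HIT, frames=[2,1]
Step 4: ref 4 -> FAULT, evict 2, frames=[4,1]
Step 5: ref 4 -> HIT, frames=[4,1]
Step 6: ref 3 -> FAULT, evict 1, frames=[4,3]
At step 6: evicted page 1

Answer: 1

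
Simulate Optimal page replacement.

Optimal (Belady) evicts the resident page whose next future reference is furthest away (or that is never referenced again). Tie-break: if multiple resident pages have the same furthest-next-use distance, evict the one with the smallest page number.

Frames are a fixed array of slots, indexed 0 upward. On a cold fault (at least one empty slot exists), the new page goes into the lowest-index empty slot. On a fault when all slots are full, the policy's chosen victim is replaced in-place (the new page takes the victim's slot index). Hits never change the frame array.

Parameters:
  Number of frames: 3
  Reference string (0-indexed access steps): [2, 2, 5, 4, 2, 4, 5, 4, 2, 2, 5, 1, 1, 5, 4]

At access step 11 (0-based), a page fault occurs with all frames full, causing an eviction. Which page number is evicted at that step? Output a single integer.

Answer: 2

Derivation:
Step 0: ref 2 -> FAULT, frames=[2,-,-]
Step 1: ref 2 -> HIT, frames=[2,-,-]
Step 2: ref 5 -> FAULT, frames=[2,5,-]
Step 3: ref 4 -> FAULT, frames=[2,5,4]
Step 4: ref 2 -> HIT, frames=[2,5,4]
Step 5: ref 4 -> HIT, frames=[2,5,4]
Step 6: ref 5 -> HIT, frames=[2,5,4]
Step 7: ref 4 -> HIT, frames=[2,5,4]
Step 8: ref 2 -> HIT, frames=[2,5,4]
Step 9: ref 2 -> HIT, frames=[2,5,4]
Step 10: ref 5 -> HIT, frames=[2,5,4]
Step 11: ref 1 -> FAULT, evict 2, frames=[1,5,4]
At step 11: evicted page 2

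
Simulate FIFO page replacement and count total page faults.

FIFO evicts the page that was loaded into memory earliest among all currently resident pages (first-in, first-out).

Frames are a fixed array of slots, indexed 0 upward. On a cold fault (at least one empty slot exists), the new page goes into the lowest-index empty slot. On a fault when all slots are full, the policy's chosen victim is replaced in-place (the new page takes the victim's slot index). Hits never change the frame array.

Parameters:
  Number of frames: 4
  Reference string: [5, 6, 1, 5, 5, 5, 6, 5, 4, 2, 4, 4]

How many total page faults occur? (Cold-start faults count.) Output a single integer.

Answer: 5

Derivation:
Step 0: ref 5 → FAULT, frames=[5,-,-,-]
Step 1: ref 6 → FAULT, frames=[5,6,-,-]
Step 2: ref 1 → FAULT, frames=[5,6,1,-]
Step 3: ref 5 → HIT, frames=[5,6,1,-]
Step 4: ref 5 → HIT, frames=[5,6,1,-]
Step 5: ref 5 → HIT, frames=[5,6,1,-]
Step 6: ref 6 → HIT, frames=[5,6,1,-]
Step 7: ref 5 → HIT, frames=[5,6,1,-]
Step 8: ref 4 → FAULT, frames=[5,6,1,4]
Step 9: ref 2 → FAULT (evict 5), frames=[2,6,1,4]
Step 10: ref 4 → HIT, frames=[2,6,1,4]
Step 11: ref 4 → HIT, frames=[2,6,1,4]
Total faults: 5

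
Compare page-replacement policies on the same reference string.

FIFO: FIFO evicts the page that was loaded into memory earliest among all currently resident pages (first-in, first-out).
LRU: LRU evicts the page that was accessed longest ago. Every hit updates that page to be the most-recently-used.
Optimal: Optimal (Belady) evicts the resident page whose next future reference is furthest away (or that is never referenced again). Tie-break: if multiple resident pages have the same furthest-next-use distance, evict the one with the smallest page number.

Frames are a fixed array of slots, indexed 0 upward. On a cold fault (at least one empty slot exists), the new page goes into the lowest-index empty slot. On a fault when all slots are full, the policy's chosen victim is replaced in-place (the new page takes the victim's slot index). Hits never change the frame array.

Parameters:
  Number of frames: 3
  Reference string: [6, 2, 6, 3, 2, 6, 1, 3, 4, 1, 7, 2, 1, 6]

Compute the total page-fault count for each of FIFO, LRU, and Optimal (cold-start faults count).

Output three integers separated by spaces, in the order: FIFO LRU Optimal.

--- FIFO ---
  step 0: ref 6 -> FAULT, frames=[6,-,-] (faults so far: 1)
  step 1: ref 2 -> FAULT, frames=[6,2,-] (faults so far: 2)
  step 2: ref 6 -> HIT, frames=[6,2,-] (faults so far: 2)
  step 3: ref 3 -> FAULT, frames=[6,2,3] (faults so far: 3)
  step 4: ref 2 -> HIT, frames=[6,2,3] (faults so far: 3)
  step 5: ref 6 -> HIT, frames=[6,2,3] (faults so far: 3)
  step 6: ref 1 -> FAULT, evict 6, frames=[1,2,3] (faults so far: 4)
  step 7: ref 3 -> HIT, frames=[1,2,3] (faults so far: 4)
  step 8: ref 4 -> FAULT, evict 2, frames=[1,4,3] (faults so far: 5)
  step 9: ref 1 -> HIT, frames=[1,4,3] (faults so far: 5)
  step 10: ref 7 -> FAULT, evict 3, frames=[1,4,7] (faults so far: 6)
  step 11: ref 2 -> FAULT, evict 1, frames=[2,4,7] (faults so far: 7)
  step 12: ref 1 -> FAULT, evict 4, frames=[2,1,7] (faults so far: 8)
  step 13: ref 6 -> FAULT, evict 7, frames=[2,1,6] (faults so far: 9)
  FIFO total faults: 9
--- LRU ---
  step 0: ref 6 -> FAULT, frames=[6,-,-] (faults so far: 1)
  step 1: ref 2 -> FAULT, frames=[6,2,-] (faults so far: 2)
  step 2: ref 6 -> HIT, frames=[6,2,-] (faults so far: 2)
  step 3: ref 3 -> FAULT, frames=[6,2,3] (faults so far: 3)
  step 4: ref 2 -> HIT, frames=[6,2,3] (faults so far: 3)
  step 5: ref 6 -> HIT, frames=[6,2,3] (faults so far: 3)
  step 6: ref 1 -> FAULT, evict 3, frames=[6,2,1] (faults so far: 4)
  step 7: ref 3 -> FAULT, evict 2, frames=[6,3,1] (faults so far: 5)
  step 8: ref 4 -> FAULT, evict 6, frames=[4,3,1] (faults so far: 6)
  step 9: ref 1 -> HIT, frames=[4,3,1] (faults so far: 6)
  step 10: ref 7 -> FAULT, evict 3, frames=[4,7,1] (faults so far: 7)
  step 11: ref 2 -> FAULT, evict 4, frames=[2,7,1] (faults so far: 8)
  step 12: ref 1 -> HIT, frames=[2,7,1] (faults so far: 8)
  step 13: ref 6 -> FAULT, evict 7, frames=[2,6,1] (faults so far: 9)
  LRU total faults: 9
--- Optimal ---
  step 0: ref 6 -> FAULT, frames=[6,-,-] (faults so far: 1)
  step 1: ref 2 -> FAULT, frames=[6,2,-] (faults so far: 2)
  step 2: ref 6 -> HIT, frames=[6,2,-] (faults so far: 2)
  step 3: ref 3 -> FAULT, frames=[6,2,3] (faults so far: 3)
  step 4: ref 2 -> HIT, frames=[6,2,3] (faults so far: 3)
  step 5: ref 6 -> HIT, frames=[6,2,3] (faults so far: 3)
  step 6: ref 1 -> FAULT, evict 6, frames=[1,2,3] (faults so far: 4)
  step 7: ref 3 -> HIT, frames=[1,2,3] (faults so far: 4)
  step 8: ref 4 -> FAULT, evict 3, frames=[1,2,4] (faults so far: 5)
  step 9: ref 1 -> HIT, frames=[1,2,4] (faults so far: 5)
  step 10: ref 7 -> FAULT, evict 4, frames=[1,2,7] (faults so far: 6)
  step 11: ref 2 -> HIT, frames=[1,2,7] (faults so far: 6)
  step 12: ref 1 -> HIT, frames=[1,2,7] (faults so far: 6)
  step 13: ref 6 -> FAULT, evict 1, frames=[6,2,7] (faults so far: 7)
  Optimal total faults: 7

Answer: 9 9 7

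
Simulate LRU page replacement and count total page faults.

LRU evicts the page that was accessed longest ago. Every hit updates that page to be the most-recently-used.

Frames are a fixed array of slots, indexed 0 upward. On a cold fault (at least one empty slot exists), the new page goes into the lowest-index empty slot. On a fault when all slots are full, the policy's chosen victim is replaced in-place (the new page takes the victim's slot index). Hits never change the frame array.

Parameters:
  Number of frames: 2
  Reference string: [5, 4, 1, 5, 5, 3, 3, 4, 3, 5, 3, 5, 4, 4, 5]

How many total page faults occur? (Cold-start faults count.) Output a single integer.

Answer: 8

Derivation:
Step 0: ref 5 → FAULT, frames=[5,-]
Step 1: ref 4 → FAULT, frames=[5,4]
Step 2: ref 1 → FAULT (evict 5), frames=[1,4]
Step 3: ref 5 → FAULT (evict 4), frames=[1,5]
Step 4: ref 5 → HIT, frames=[1,5]
Step 5: ref 3 → FAULT (evict 1), frames=[3,5]
Step 6: ref 3 → HIT, frames=[3,5]
Step 7: ref 4 → FAULT (evict 5), frames=[3,4]
Step 8: ref 3 → HIT, frames=[3,4]
Step 9: ref 5 → FAULT (evict 4), frames=[3,5]
Step 10: ref 3 → HIT, frames=[3,5]
Step 11: ref 5 → HIT, frames=[3,5]
Step 12: ref 4 → FAULT (evict 3), frames=[4,5]
Step 13: ref 4 → HIT, frames=[4,5]
Step 14: ref 5 → HIT, frames=[4,5]
Total faults: 8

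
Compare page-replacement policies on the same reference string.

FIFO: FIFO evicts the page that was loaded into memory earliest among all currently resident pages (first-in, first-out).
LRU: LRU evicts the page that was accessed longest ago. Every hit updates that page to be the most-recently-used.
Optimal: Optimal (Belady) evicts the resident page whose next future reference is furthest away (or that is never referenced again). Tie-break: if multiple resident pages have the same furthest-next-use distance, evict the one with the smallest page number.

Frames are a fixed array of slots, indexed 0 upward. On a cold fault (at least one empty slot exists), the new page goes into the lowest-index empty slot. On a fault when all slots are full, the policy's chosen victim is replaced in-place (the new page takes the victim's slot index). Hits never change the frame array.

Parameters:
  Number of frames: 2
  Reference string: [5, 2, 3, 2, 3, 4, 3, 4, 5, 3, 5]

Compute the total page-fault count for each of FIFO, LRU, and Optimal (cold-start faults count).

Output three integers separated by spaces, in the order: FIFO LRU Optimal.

Answer: 6 6 5

Derivation:
--- FIFO ---
  step 0: ref 5 -> FAULT, frames=[5,-] (faults so far: 1)
  step 1: ref 2 -> FAULT, frames=[5,2] (faults so far: 2)
  step 2: ref 3 -> FAULT, evict 5, frames=[3,2] (faults so far: 3)
  step 3: ref 2 -> HIT, frames=[3,2] (faults so far: 3)
  step 4: ref 3 -> HIT, frames=[3,2] (faults so far: 3)
  step 5: ref 4 -> FAULT, evict 2, frames=[3,4] (faults so far: 4)
  step 6: ref 3 -> HIT, frames=[3,4] (faults so far: 4)
  step 7: ref 4 -> HIT, frames=[3,4] (faults so far: 4)
  step 8: ref 5 -> FAULT, evict 3, frames=[5,4] (faults so far: 5)
  step 9: ref 3 -> FAULT, evict 4, frames=[5,3] (faults so far: 6)
  step 10: ref 5 -> HIT, frames=[5,3] (faults so far: 6)
  FIFO total faults: 6
--- LRU ---
  step 0: ref 5 -> FAULT, frames=[5,-] (faults so far: 1)
  step 1: ref 2 -> FAULT, frames=[5,2] (faults so far: 2)
  step 2: ref 3 -> FAULT, evict 5, frames=[3,2] (faults so far: 3)
  step 3: ref 2 -> HIT, frames=[3,2] (faults so far: 3)
  step 4: ref 3 -> HIT, frames=[3,2] (faults so far: 3)
  step 5: ref 4 -> FAULT, evict 2, frames=[3,4] (faults so far: 4)
  step 6: ref 3 -> HIT, frames=[3,4] (faults so far: 4)
  step 7: ref 4 -> HIT, frames=[3,4] (faults so far: 4)
  step 8: ref 5 -> FAULT, evict 3, frames=[5,4] (faults so far: 5)
  step 9: ref 3 -> FAULT, evict 4, frames=[5,3] (faults so far: 6)
  step 10: ref 5 -> HIT, frames=[5,3] (faults so far: 6)
  LRU total faults: 6
--- Optimal ---
  step 0: ref 5 -> FAULT, frames=[5,-] (faults so far: 1)
  step 1: ref 2 -> FAULT, frames=[5,2] (faults so far: 2)
  step 2: ref 3 -> FAULT, evict 5, frames=[3,2] (faults so far: 3)
  step 3: ref 2 -> HIT, frames=[3,2] (faults so far: 3)
  step 4: ref 3 -> HIT, frames=[3,2] (faults so far: 3)
  step 5: ref 4 -> FAULT, evict 2, frames=[3,4] (faults so far: 4)
  step 6: ref 3 -> HIT, frames=[3,4] (faults so far: 4)
  step 7: ref 4 -> HIT, frames=[3,4] (faults so far: 4)
  step 8: ref 5 -> FAULT, evict 4, frames=[3,5] (faults so far: 5)
  step 9: ref 3 -> HIT, frames=[3,5] (faults so far: 5)
  step 10: ref 5 -> HIT, frames=[3,5] (faults so far: 5)
  Optimal total faults: 5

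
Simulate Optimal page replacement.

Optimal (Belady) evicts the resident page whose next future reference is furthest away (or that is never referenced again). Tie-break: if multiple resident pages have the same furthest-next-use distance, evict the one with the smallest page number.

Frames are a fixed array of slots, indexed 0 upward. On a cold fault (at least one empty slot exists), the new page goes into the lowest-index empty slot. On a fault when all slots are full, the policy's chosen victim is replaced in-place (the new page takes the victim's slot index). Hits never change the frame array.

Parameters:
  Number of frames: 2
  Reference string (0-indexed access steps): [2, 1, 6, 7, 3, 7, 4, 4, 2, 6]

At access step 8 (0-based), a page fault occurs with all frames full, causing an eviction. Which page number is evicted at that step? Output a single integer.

Answer: 4

Derivation:
Step 0: ref 2 -> FAULT, frames=[2,-]
Step 1: ref 1 -> FAULT, frames=[2,1]
Step 2: ref 6 -> FAULT, evict 1, frames=[2,6]
Step 3: ref 7 -> FAULT, evict 6, frames=[2,7]
Step 4: ref 3 -> FAULT, evict 2, frames=[3,7]
Step 5: ref 7 -> HIT, frames=[3,7]
Step 6: ref 4 -> FAULT, evict 3, frames=[4,7]
Step 7: ref 4 -> HIT, frames=[4,7]
Step 8: ref 2 -> FAULT, evict 4, frames=[2,7]
At step 8: evicted page 4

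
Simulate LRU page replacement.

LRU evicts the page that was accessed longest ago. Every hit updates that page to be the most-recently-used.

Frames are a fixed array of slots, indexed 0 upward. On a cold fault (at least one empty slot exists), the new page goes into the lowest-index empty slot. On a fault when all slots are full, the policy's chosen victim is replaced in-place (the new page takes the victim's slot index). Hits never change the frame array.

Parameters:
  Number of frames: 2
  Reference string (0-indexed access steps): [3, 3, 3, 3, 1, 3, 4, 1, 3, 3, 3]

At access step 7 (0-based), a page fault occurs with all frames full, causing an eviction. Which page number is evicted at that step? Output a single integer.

Answer: 3

Derivation:
Step 0: ref 3 -> FAULT, frames=[3,-]
Step 1: ref 3 -> HIT, frames=[3,-]
Step 2: ref 3 -> HIT, frames=[3,-]
Step 3: ref 3 -> HIT, frames=[3,-]
Step 4: ref 1 -> FAULT, frames=[3,1]
Step 5: ref 3 -> HIT, frames=[3,1]
Step 6: ref 4 -> FAULT, evict 1, frames=[3,4]
Step 7: ref 1 -> FAULT, evict 3, frames=[1,4]
At step 7: evicted page 3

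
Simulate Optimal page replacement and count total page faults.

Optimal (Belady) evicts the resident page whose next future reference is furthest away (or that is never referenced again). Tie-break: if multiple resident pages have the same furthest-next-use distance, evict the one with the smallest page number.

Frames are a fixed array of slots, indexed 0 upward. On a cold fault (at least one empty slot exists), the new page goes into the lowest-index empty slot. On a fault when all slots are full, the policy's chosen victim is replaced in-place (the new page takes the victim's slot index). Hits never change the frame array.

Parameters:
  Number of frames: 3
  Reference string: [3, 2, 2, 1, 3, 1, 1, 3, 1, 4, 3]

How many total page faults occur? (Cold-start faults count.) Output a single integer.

Step 0: ref 3 → FAULT, frames=[3,-,-]
Step 1: ref 2 → FAULT, frames=[3,2,-]
Step 2: ref 2 → HIT, frames=[3,2,-]
Step 3: ref 1 → FAULT, frames=[3,2,1]
Step 4: ref 3 → HIT, frames=[3,2,1]
Step 5: ref 1 → HIT, frames=[3,2,1]
Step 6: ref 1 → HIT, frames=[3,2,1]
Step 7: ref 3 → HIT, frames=[3,2,1]
Step 8: ref 1 → HIT, frames=[3,2,1]
Step 9: ref 4 → FAULT (evict 1), frames=[3,2,4]
Step 10: ref 3 → HIT, frames=[3,2,4]
Total faults: 4

Answer: 4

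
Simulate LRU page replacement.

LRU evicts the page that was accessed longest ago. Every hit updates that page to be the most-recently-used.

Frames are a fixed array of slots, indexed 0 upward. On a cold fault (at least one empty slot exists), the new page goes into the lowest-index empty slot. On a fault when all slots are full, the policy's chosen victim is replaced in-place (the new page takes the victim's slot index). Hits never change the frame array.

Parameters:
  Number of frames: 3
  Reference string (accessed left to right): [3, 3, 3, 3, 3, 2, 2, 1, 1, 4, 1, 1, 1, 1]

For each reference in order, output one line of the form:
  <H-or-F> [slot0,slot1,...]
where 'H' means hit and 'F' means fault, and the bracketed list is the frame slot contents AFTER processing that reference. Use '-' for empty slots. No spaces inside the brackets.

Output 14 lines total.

F [3,-,-]
H [3,-,-]
H [3,-,-]
H [3,-,-]
H [3,-,-]
F [3,2,-]
H [3,2,-]
F [3,2,1]
H [3,2,1]
F [4,2,1]
H [4,2,1]
H [4,2,1]
H [4,2,1]
H [4,2,1]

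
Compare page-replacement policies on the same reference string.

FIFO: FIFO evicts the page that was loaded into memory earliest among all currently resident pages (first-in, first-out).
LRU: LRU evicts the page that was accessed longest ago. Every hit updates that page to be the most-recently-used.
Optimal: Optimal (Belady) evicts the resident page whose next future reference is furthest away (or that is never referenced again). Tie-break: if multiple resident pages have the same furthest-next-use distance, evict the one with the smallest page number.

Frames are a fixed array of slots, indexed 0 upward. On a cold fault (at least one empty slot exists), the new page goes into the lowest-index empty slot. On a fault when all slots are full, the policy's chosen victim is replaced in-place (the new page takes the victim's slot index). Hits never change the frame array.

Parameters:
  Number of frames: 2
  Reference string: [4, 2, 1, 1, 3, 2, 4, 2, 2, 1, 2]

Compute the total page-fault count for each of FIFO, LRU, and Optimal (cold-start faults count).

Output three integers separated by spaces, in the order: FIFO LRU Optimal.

--- FIFO ---
  step 0: ref 4 -> FAULT, frames=[4,-] (faults so far: 1)
  step 1: ref 2 -> FAULT, frames=[4,2] (faults so far: 2)
  step 2: ref 1 -> FAULT, evict 4, frames=[1,2] (faults so far: 3)
  step 3: ref 1 -> HIT, frames=[1,2] (faults so far: 3)
  step 4: ref 3 -> FAULT, evict 2, frames=[1,3] (faults so far: 4)
  step 5: ref 2 -> FAULT, evict 1, frames=[2,3] (faults so far: 5)
  step 6: ref 4 -> FAULT, evict 3, frames=[2,4] (faults so far: 6)
  step 7: ref 2 -> HIT, frames=[2,4] (faults so far: 6)
  step 8: ref 2 -> HIT, frames=[2,4] (faults so far: 6)
  step 9: ref 1 -> FAULT, evict 2, frames=[1,4] (faults so far: 7)
  step 10: ref 2 -> FAULT, evict 4, frames=[1,2] (faults so far: 8)
  FIFO total faults: 8
--- LRU ---
  step 0: ref 4 -> FAULT, frames=[4,-] (faults so far: 1)
  step 1: ref 2 -> FAULT, frames=[4,2] (faults so far: 2)
  step 2: ref 1 -> FAULT, evict 4, frames=[1,2] (faults so far: 3)
  step 3: ref 1 -> HIT, frames=[1,2] (faults so far: 3)
  step 4: ref 3 -> FAULT, evict 2, frames=[1,3] (faults so far: 4)
  step 5: ref 2 -> FAULT, evict 1, frames=[2,3] (faults so far: 5)
  step 6: ref 4 -> FAULT, evict 3, frames=[2,4] (faults so far: 6)
  step 7: ref 2 -> HIT, frames=[2,4] (faults so far: 6)
  step 8: ref 2 -> HIT, frames=[2,4] (faults so far: 6)
  step 9: ref 1 -> FAULT, evict 4, frames=[2,1] (faults so far: 7)
  step 10: ref 2 -> HIT, frames=[2,1] (faults so far: 7)
  LRU total faults: 7
--- Optimal ---
  step 0: ref 4 -> FAULT, frames=[4,-] (faults so far: 1)
  step 1: ref 2 -> FAULT, frames=[4,2] (faults so far: 2)
  step 2: ref 1 -> FAULT, evict 4, frames=[1,2] (faults so far: 3)
  step 3: ref 1 -> HIT, frames=[1,2] (faults so far: 3)
  step 4: ref 3 -> FAULT, evict 1, frames=[3,2] (faults so far: 4)
  step 5: ref 2 -> HIT, frames=[3,2] (faults so far: 4)
  step 6: ref 4 -> FAULT, evict 3, frames=[4,2] (faults so far: 5)
  step 7: ref 2 -> HIT, frames=[4,2] (faults so far: 5)
  step 8: ref 2 -> HIT, frames=[4,2] (faults so far: 5)
  step 9: ref 1 -> FAULT, evict 4, frames=[1,2] (faults so far: 6)
  step 10: ref 2 -> HIT, frames=[1,2] (faults so far: 6)
  Optimal total faults: 6

Answer: 8 7 6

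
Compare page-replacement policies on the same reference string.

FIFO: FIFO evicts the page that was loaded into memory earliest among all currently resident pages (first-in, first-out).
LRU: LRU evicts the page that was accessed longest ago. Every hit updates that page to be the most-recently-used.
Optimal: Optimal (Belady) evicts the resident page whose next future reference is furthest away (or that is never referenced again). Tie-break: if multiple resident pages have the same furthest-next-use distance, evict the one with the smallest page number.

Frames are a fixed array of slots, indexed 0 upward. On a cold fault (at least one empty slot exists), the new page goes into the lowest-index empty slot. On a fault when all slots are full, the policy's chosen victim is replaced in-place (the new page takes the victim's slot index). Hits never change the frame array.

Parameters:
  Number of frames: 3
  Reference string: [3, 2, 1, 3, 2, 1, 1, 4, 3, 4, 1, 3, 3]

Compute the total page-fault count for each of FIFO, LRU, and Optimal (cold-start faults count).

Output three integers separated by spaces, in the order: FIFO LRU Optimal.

Answer: 5 5 4

Derivation:
--- FIFO ---
  step 0: ref 3 -> FAULT, frames=[3,-,-] (faults so far: 1)
  step 1: ref 2 -> FAULT, frames=[3,2,-] (faults so far: 2)
  step 2: ref 1 -> FAULT, frames=[3,2,1] (faults so far: 3)
  step 3: ref 3 -> HIT, frames=[3,2,1] (faults so far: 3)
  step 4: ref 2 -> HIT, frames=[3,2,1] (faults so far: 3)
  step 5: ref 1 -> HIT, frames=[3,2,1] (faults so far: 3)
  step 6: ref 1 -> HIT, frames=[3,2,1] (faults so far: 3)
  step 7: ref 4 -> FAULT, evict 3, frames=[4,2,1] (faults so far: 4)
  step 8: ref 3 -> FAULT, evict 2, frames=[4,3,1] (faults so far: 5)
  step 9: ref 4 -> HIT, frames=[4,3,1] (faults so far: 5)
  step 10: ref 1 -> HIT, frames=[4,3,1] (faults so far: 5)
  step 11: ref 3 -> HIT, frames=[4,3,1] (faults so far: 5)
  step 12: ref 3 -> HIT, frames=[4,3,1] (faults so far: 5)
  FIFO total faults: 5
--- LRU ---
  step 0: ref 3 -> FAULT, frames=[3,-,-] (faults so far: 1)
  step 1: ref 2 -> FAULT, frames=[3,2,-] (faults so far: 2)
  step 2: ref 1 -> FAULT, frames=[3,2,1] (faults so far: 3)
  step 3: ref 3 -> HIT, frames=[3,2,1] (faults so far: 3)
  step 4: ref 2 -> HIT, frames=[3,2,1] (faults so far: 3)
  step 5: ref 1 -> HIT, frames=[3,2,1] (faults so far: 3)
  step 6: ref 1 -> HIT, frames=[3,2,1] (faults so far: 3)
  step 7: ref 4 -> FAULT, evict 3, frames=[4,2,1] (faults so far: 4)
  step 8: ref 3 -> FAULT, evict 2, frames=[4,3,1] (faults so far: 5)
  step 9: ref 4 -> HIT, frames=[4,3,1] (faults so far: 5)
  step 10: ref 1 -> HIT, frames=[4,3,1] (faults so far: 5)
  step 11: ref 3 -> HIT, frames=[4,3,1] (faults so far: 5)
  step 12: ref 3 -> HIT, frames=[4,3,1] (faults so far: 5)
  LRU total faults: 5
--- Optimal ---
  step 0: ref 3 -> FAULT, frames=[3,-,-] (faults so far: 1)
  step 1: ref 2 -> FAULT, frames=[3,2,-] (faults so far: 2)
  step 2: ref 1 -> FAULT, frames=[3,2,1] (faults so far: 3)
  step 3: ref 3 -> HIT, frames=[3,2,1] (faults so far: 3)
  step 4: ref 2 -> HIT, frames=[3,2,1] (faults so far: 3)
  step 5: ref 1 -> HIT, frames=[3,2,1] (faults so far: 3)
  step 6: ref 1 -> HIT, frames=[3,2,1] (faults so far: 3)
  step 7: ref 4 -> FAULT, evict 2, frames=[3,4,1] (faults so far: 4)
  step 8: ref 3 -> HIT, frames=[3,4,1] (faults so far: 4)
  step 9: ref 4 -> HIT, frames=[3,4,1] (faults so far: 4)
  step 10: ref 1 -> HIT, frames=[3,4,1] (faults so far: 4)
  step 11: ref 3 -> HIT, frames=[3,4,1] (faults so far: 4)
  step 12: ref 3 -> HIT, frames=[3,4,1] (faults so far: 4)
  Optimal total faults: 4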